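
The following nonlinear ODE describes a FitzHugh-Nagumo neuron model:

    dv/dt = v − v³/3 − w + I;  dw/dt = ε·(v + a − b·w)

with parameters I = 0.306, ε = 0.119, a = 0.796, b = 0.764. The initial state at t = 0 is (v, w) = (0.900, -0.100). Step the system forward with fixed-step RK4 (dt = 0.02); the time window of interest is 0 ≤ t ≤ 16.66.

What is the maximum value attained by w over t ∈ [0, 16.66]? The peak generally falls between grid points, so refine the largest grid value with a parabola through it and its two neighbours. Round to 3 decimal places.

max w = 1.334

t=0.000: state=(0.900, -0.100)
step 1 (dt=0.02): k1=(1.063, 0.211), k2=(1.063, 0.212), k3=(1.063, 0.212), k4=(1.062, 0.213); state += dt/6·(k1+2k2+2k3+k4)
t=0.020: state=(0.921, -0.096)
t=0.040: state=(0.942, -0.091)
t=0.060: state=(0.964, -0.087)
continuing one RK4 step at a time; state shown every 50 steps (Δt=1):
t=1.000: state=(1.652, 0.153)
t=2.000: state=(1.709, 0.425)
t=3.000: state=(1.601, 0.667)
t=4.000: state=(1.463, 0.874)
t=5.000: state=(1.302, 1.046)
t=6.000: state=(1.107, 1.183)
t=7.000: state=(0.838, 1.282)
t=8.000: state=(0.367, 1.333)
t=9.000: state=(-0.743, 1.294)
t=10.000: state=(-1.912, 1.107)
t=11.000: state=(-1.985, 0.876)
t=12.000: state=(-1.918, 0.668)
t=13.000: state=(-1.846, 0.487)
t=14.000: state=(-1.776, 0.329)
t=15.000: state=(-1.708, 0.193)
t=16.000: state=(-1.643, 0.076)
t=16.660: state=(-1.600, 0.009)
largest grid value and its neighbours: w(8.180)=1.33423, w(8.200)=1.33423, w(8.220)=1.33420
parabola through these three points peaks at t≈8.194 with w≈1.33424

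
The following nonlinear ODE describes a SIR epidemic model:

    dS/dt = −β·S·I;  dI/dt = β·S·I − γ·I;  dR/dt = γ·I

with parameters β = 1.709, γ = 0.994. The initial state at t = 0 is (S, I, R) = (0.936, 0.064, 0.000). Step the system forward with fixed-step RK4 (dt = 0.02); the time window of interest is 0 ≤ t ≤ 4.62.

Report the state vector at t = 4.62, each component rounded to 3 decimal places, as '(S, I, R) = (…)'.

t=0.000: state=(0.936, 0.064, 0.000)
step 1 (dt=0.02): k1=(-0.102, 0.039, 0.064), k2=(-0.103, 0.039, 0.064), k3=(-0.103, 0.039, 0.064), k4=(-0.103, 0.039, 0.064); state += dt/6·(k1+2k2+2k3+k4)
t=0.020: state=(0.934, 0.065, 0.001)
t=0.040: state=(0.932, 0.066, 0.003)
t=0.060: state=(0.930, 0.066, 0.004)
continuing one RK4 step at a time; state shown every 10 steps (Δt=0.2):
t=0.200: state=(0.915, 0.072, 0.014)
t=0.400: state=(0.891, 0.080, 0.029)
t=0.600: state=(0.866, 0.089, 0.045)
t=0.800: state=(0.838, 0.098, 0.064)
t=1.000: state=(0.810, 0.106, 0.084)
t=1.200: state=(0.780, 0.114, 0.106)
t=1.400: state=(0.749, 0.121, 0.130)
t=1.600: state=(0.718, 0.128, 0.154)
t=1.800: state=(0.687, 0.133, 0.180)
t=2.000: state=(0.656, 0.137, 0.207)
t=2.200: state=(0.625, 0.140, 0.235)
t=2.400: state=(0.596, 0.141, 0.263)
t=2.600: state=(0.568, 0.141, 0.291)
t=2.800: state=(0.541, 0.140, 0.319)
t=3.000: state=(0.516, 0.138, 0.347)
t=3.200: state=(0.492, 0.134, 0.374)
t=3.400: state=(0.471, 0.129, 0.400)
t=3.600: state=(0.451, 0.124, 0.425)
t=3.800: state=(0.432, 0.118, 0.449)
t=4.000: state=(0.416, 0.112, 0.472)
t=4.200: state=(0.401, 0.106, 0.494)
t=4.400: state=(0.387, 0.099, 0.514)
t=4.600: state=(0.374, 0.093, 0.533)
t=4.620: state=(0.373, 0.092, 0.535)

(S, I, R) = (0.373, 0.092, 0.535)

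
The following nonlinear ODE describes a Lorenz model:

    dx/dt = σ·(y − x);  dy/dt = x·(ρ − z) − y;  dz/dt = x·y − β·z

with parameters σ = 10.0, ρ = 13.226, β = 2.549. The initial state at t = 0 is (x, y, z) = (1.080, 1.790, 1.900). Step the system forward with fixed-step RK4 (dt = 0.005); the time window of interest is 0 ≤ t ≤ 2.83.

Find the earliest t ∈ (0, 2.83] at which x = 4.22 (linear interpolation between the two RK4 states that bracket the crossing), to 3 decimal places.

t=0.000: state=(1.080, 1.790, 1.900)
step 1 (dt=0.005): k1=(7.100, 10.442, -2.910), k2=(7.184, 10.625, -2.831), k3=(7.186, 10.627, -2.831), k4=(7.272, 10.812, -2.750); state += dt/6·(k1+2k2+2k3+k4)
t=0.005: state=(1.116, 1.843, 1.886)
t=0.010: state=(1.153, 1.898, 1.873)
t=0.015: state=(1.190, 1.955, 1.860)
continuing one RK4 step at a time; state shown every 20 steps (Δt=0.1):
t=0.100: state=(2.023, 3.265, 1.817)
t=0.200: state=(3.709, 5.911, 2.569)
t=0.220: state=(4.173, 6.612, 2.923)
next step: t=0.225: state=(4.296, 6.795, 3.027) — x has crossed 4.22
linear interpolation between t=0.220 (4.17284) and t=0.225 (4.29628) → t≈0.222

t = 0.222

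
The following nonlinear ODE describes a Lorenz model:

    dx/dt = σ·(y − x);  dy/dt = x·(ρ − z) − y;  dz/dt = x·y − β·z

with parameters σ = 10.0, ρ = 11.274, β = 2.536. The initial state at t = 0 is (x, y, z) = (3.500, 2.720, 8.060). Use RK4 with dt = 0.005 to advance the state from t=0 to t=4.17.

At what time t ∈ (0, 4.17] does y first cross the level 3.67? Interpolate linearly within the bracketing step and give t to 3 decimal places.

t = 0.104

t=0.000: state=(3.500, 2.720, 8.060)
step 1 (dt=0.005): k1=(-7.800, 8.529, -10.920), k2=(-7.392, 8.540, -10.830), k3=(-7.402, 8.543, -10.827), k4=(-7.003, 8.555, -10.736); state += dt/6·(k1+2k2+2k3+k4)
t=0.005: state=(3.463, 2.763, 8.006)
t=0.010: state=(3.430, 2.806, 7.953)
t=0.015: state=(3.401, 2.849, 7.900)
t=0.100: state=(3.334, 3.631, 7.188)
next step: t=0.105: state=(3.350, 3.681, 7.159) — y has crossed 3.67
linear interpolation between t=0.100 (3.63079) and t=0.105 (3.68103) → t≈0.104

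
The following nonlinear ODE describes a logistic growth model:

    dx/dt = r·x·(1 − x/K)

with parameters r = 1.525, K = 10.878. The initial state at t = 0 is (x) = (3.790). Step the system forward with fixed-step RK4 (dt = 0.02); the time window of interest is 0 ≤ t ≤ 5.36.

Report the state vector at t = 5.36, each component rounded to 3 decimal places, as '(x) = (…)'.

(x) = (10.872)

t=0.000: state=(3.790)
step 1 (dt=0.02): k1=(3.766), k2=(3.783), k3=(3.783), k4=(3.800); state += dt/6·(k1+2k2+2k3+k4)
t=0.020: state=(3.866)
t=0.040: state=(3.942)
t=0.060: state=(4.019)
continuing one RK4 step at a time; state shown every 10 steps (Δt=0.2):
t=0.200: state=(4.573)
t=0.400: state=(5.395)
t=0.600: state=(6.219)
t=0.800: state=(7.008)
t=1.000: state=(7.731)
t=1.200: state=(8.368)
t=1.400: state=(8.908)
t=1.600: state=(9.353)
t=1.800: state=(9.711)
t=2.000: state=(9.993)
t=2.200: state=(10.211)
t=2.400: state=(10.379)
t=2.600: state=(10.505)
t=2.800: state=(10.601)
t=3.000: state=(10.672)
t=3.200: state=(10.726)
t=3.400: state=(10.765)
t=3.600: state=(10.795)
t=3.800: state=(10.816)
t=4.000: state=(10.833)
t=4.200: state=(10.844)
t=4.400: state=(10.853)
t=4.600: state=(10.860)
t=4.800: state=(10.865)
t=5.000: state=(10.868)
t=5.200: state=(10.871)
t=5.360: state=(10.872)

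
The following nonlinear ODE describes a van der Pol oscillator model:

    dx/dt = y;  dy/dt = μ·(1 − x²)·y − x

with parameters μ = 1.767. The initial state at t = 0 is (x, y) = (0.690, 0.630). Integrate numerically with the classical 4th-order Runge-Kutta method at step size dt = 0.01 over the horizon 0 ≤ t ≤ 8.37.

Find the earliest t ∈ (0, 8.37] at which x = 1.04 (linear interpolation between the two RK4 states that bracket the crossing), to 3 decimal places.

t = 6.042

t=0.000: state=(0.690, 0.630)
step 1 (dt=0.01): k1=(0.630, -0.107), k2=(0.629, -0.115), k3=(0.629, -0.115), k4=(0.629, -0.124); state += dt/6·(k1+2k2+2k3+k4)
t=0.010: state=(0.696, 0.629)
t=0.020: state=(0.703, 0.628)
t=0.030: state=(0.709, 0.626)
continuing one RK4 step at a time; state shown every 50 steps (Δt=0.5):
t=0.500: state=(0.955, 0.362)
t=1.000: state=(1.013, -0.137)
t=1.500: state=(0.817, -0.661)
t=2.000: state=(0.291, -1.580)
t=2.500: state=(-0.926, -3.125)
t=3.000: state=(-1.904, -0.483)
t=3.500: state=(-1.871, 0.325)
t=4.000: state=(-1.671, 0.458)
t=4.500: state=(-1.411, 0.596)
t=5.000: state=(-1.051, 0.883)
t=5.500: state=(-0.442, 1.717)
t=6.000: state=(0.892, 3.534)
t=6.040: state=(1.033, 3.514)
next step: t=6.050: state=(1.068, 3.497) — x has crossed 1.04
linear interpolation between t=6.040 (1.03328) and t=6.050 (1.06833) → t≈6.042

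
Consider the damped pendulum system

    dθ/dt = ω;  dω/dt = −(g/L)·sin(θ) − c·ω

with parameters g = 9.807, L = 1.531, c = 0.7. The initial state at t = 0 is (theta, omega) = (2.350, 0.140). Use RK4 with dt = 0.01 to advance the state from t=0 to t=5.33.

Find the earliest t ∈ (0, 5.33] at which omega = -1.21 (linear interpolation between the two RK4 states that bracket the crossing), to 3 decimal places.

t=0.000: state=(2.350, 0.140)
step 1 (dt=0.01): k1=(0.140, -4.655), k2=(0.117, -4.636), k3=(0.117, -4.637), k4=(0.094, -4.618); state += dt/6·(k1+2k2+2k3+k4)
t=0.010: state=(2.351, 0.094)
t=0.020: state=(2.352, 0.048)
t=0.030: state=(2.352, 0.002)
continuing one RK4 step at a time; state shown every 20 steps (Δt=0.2):
t=0.200: state=(2.289, -0.743)
t=0.300: state=(2.193, -1.176)
next step: t=0.310: state=(2.181, -1.220) — omega has crossed -1.21
linear interpolation between t=0.300 (-1.17606) and t=0.310 (-1.21995) → t≈0.308

t = 0.308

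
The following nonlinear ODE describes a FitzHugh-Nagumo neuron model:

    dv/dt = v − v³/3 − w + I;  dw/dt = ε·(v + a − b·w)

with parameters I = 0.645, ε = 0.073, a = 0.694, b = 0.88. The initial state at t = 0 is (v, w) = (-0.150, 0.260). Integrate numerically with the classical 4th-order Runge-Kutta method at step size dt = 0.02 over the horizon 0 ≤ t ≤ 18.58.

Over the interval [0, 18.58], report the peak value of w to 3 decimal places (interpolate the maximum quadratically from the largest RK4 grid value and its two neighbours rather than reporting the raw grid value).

t=0.000: state=(-0.150, 0.260)
step 1 (dt=0.02): k1=(0.236, 0.023), k2=(0.238, 0.023), k3=(0.238, 0.023), k4=(0.240, 0.023); state += dt/6·(k1+2k2+2k3+k4)
t=0.020: state=(-0.145, 0.260)
t=0.040: state=(-0.140, 0.261)
t=0.060: state=(-0.135, 0.261)
continuing one RK4 step at a time; state shown every 50 steps (Δt=1):
t=1.000: state=(0.233, 0.294)
t=2.000: state=(1.048, 0.368)
t=3.000: state=(1.677, 0.495)
t=4.000: state=(1.749, 0.636)
t=5.000: state=(1.700, 0.768)
t=6.000: state=(1.636, 0.887)
t=7.000: state=(1.569, 0.994)
t=8.000: state=(1.500, 1.090)
t=9.000: state=(1.429, 1.175)
t=10.000: state=(1.354, 1.249)
t=11.000: state=(1.274, 1.313)
t=12.000: state=(1.186, 1.368)
t=13.000: state=(1.086, 1.412)
t=14.000: state=(0.966, 1.446)
t=15.000: state=(0.807, 1.468)
t=16.000: state=(0.558, 1.475)
t=17.000: state=(0.056, 1.456)
t=18.000: state=(-1.095, 1.381)
t=18.580: state=(-1.725, 1.300)
largest grid value and its neighbours: w(15.840)=1.47480, w(15.860)=1.47480, w(15.880)=1.47479
parabola through these three points peaks at t≈15.853 with w≈1.47480

max w = 1.475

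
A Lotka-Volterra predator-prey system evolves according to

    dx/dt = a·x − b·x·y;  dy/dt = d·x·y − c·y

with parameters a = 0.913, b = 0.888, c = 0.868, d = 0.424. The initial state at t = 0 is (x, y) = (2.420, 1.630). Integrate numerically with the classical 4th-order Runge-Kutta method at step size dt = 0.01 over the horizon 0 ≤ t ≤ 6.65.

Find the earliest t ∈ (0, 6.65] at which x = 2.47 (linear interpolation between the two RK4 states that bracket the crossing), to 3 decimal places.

t=0.000: state=(2.420, 1.630)
step 1 (dt=0.01): k1=(-1.293, 0.258), k2=(-1.293, 0.253), k3=(-1.293, 0.253), k4=(-1.292, 0.249); state += dt/6·(k1+2k2+2k3+k4)
t=0.010: state=(2.407, 1.633)
t=0.020: state=(2.394, 1.635)
t=0.030: state=(2.381, 1.637)
continuing one RK4 step at a time; state shown every 25 steps (Δt=0.25):
t=0.250: state=(2.106, 1.667)
t=0.500: state=(1.829, 1.653)
t=0.750: state=(1.601, 1.595)
t=1.000: state=(1.425, 1.506)
t=1.250: state=(1.297, 1.400)
t=1.500: state=(1.209, 1.287)
t=1.750: state=(1.156, 1.174)
t=2.000: state=(1.133, 1.066)
t=2.250: state=(1.136, 0.968)
t=2.500: state=(1.163, 0.880)
t=2.750: state=(1.212, 0.803)
t=3.000: state=(1.284, 0.738)
t=3.250: state=(1.378, 0.684)
t=3.500: state=(1.495, 0.641)
t=3.750: state=(1.635, 0.609)
t=4.000: state=(1.800, 0.587)
t=4.250: state=(1.987, 0.578)
t=4.500: state=(2.196, 0.580)
t=4.750: state=(2.422, 0.597)
t=4.800: state=(2.468, 0.602)
next step: t=4.810: state=(2.478, 0.603) — x has crossed 2.47
linear interpolation between t=4.800 (2.46815) and t=4.810 (2.47750) → t≈4.802

t = 4.802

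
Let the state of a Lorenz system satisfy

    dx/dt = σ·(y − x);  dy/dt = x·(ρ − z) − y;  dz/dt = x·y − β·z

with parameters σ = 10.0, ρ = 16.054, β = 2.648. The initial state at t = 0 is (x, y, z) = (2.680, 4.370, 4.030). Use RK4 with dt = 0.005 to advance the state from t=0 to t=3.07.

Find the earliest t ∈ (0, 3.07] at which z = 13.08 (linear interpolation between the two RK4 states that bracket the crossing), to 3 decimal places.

t=0.000: state=(2.680, 4.370, 4.030)
step 1 (dt=0.005): k1=(16.900, 27.854, 1.040), k2=(17.174, 28.286, 1.407), k3=(17.178, 28.290, 1.411), k4=(17.456, 28.726, 1.788); state += dt/6·(k1+2k2+2k3+k4)
t=0.005: state=(2.766, 4.511, 4.037)
t=0.010: state=(2.855, 4.657, 4.048)
t=0.015: state=(2.946, 4.808, 4.063)
continuing one RK4 step at a time; state shown every 20 steps (Δt=0.1):
t=0.100: state=(5.018, 8.089, 5.203)
t=0.200: state=(8.731, 12.760, 10.525)
t=0.225: state=(9.709, 13.448, 12.788)
next step: t=0.230: state=(9.894, 13.529, 13.276) — z has crossed 13.08
linear interpolation between t=0.225 (12.78752) and t=0.230 (13.27615) → t≈0.228

t = 0.228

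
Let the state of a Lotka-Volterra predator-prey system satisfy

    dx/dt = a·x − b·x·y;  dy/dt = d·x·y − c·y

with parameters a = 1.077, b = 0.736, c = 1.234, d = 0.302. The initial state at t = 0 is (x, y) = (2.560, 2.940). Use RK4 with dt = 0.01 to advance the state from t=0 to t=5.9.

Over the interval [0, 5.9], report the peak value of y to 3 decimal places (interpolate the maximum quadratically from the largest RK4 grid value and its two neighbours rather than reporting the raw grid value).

t=0.000: state=(2.560, 2.940)
step 1 (dt=0.01): k1=(-2.782, -1.355), k2=(-2.754, -1.364), k3=(-2.755, -1.364), k4=(-2.727, -1.373); state += dt/6·(k1+2k2+2k3+k4)
t=0.010: state=(2.532, 2.926)
t=0.020: state=(2.505, 2.913)
t=0.030: state=(2.479, 2.899)
continuing one RK4 step at a time; state shown every 20 steps (Δt=0.2):
t=0.200: state=(2.104, 2.642)
t=0.400: state=(1.811, 2.322)
t=0.600: state=(1.634, 2.012)
t=0.800: state=(1.539, 1.729)
t=1.000: state=(1.508, 1.481)
t=1.200: state=(1.529, 1.268)
t=1.400: state=(1.595, 1.088)
t=1.600: state=(1.704, 0.939)
t=1.800: state=(1.858, 0.817)
t=2.000: state=(2.059, 0.718)
t=2.200: state=(2.312, 0.640)
t=2.400: state=(2.622, 0.580)
t=2.600: state=(2.996, 0.537)
t=2.800: state=(3.441, 0.509)
t=3.000: state=(3.964, 0.498)
t=3.200: state=(4.569, 0.503)
t=3.400: state=(5.254, 0.528)
t=3.600: state=(6.009, 0.580)
t=3.800: state=(6.803, 0.667)
t=4.000: state=(7.577, 0.805)
t=4.200: state=(8.229, 1.014)
t=4.400: state=(8.607, 1.320)
t=4.600: state=(8.537, 1.736)
t=4.800: state=(7.910, 2.235)
t=5.000: state=(6.804, 2.728)
t=5.200: state=(5.487, 3.090)
t=5.400: state=(4.260, 3.237)
t=5.600: state=(3.289, 3.172)
t=5.800: state=(2.595, 2.957)
t=5.900: state=(2.337, 2.815)
largest grid value and its neighbours: y(5.420)=3.23953, y(5.430)=3.23990, y(5.440)=3.23973
parabola through these three points peaks at t≈5.432 with y≈3.23990

max y = 3.240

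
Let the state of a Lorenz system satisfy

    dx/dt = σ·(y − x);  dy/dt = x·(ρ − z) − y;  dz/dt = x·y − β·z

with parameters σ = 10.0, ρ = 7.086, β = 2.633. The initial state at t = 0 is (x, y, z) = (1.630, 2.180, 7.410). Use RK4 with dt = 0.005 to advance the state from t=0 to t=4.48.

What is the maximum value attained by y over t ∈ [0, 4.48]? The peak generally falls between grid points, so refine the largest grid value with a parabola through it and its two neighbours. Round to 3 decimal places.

max y = 5.275

t=0.000: state=(1.630, 2.180, 7.410)
step 1 (dt=0.005): k1=(5.500, -2.708, -15.957), k2=(5.295, -2.640, -15.833), k3=(5.302, -2.641, -15.835), k4=(5.103, -2.572, -15.713); state += dt/6·(k1+2k2+2k3+k4)
t=0.005: state=(1.656, 2.167, 7.331)
t=0.010: state=(1.681, 2.154, 7.253)
t=0.015: state=(1.704, 2.142, 7.176)
continuing one RK4 step at a time; state shown every 40 steps (Δt=0.2):
t=0.200: state=(2.027, 2.155, 4.994)
t=0.400: state=(2.520, 2.905, 3.833)
t=0.600: state=(3.555, 4.180, 3.970)
t=0.800: state=(4.758, 5.225, 5.541)
t=1.000: state=(5.017, 4.780, 7.266)
t=1.200: state=(4.142, 3.643, 7.251)
t=1.400: state=(3.409, 3.210, 6.202)
t=1.600: state=(3.339, 3.448, 5.366)
t=1.800: state=(3.744, 4.009, 5.228)
t=2.000: state=(4.253, 4.456, 5.775)
t=2.200: state=(4.428, 4.390, 6.459)
t=2.400: state=(4.166, 3.980, 6.612)
t=2.600: state=(3.833, 3.713, 6.260)
t=2.800: state=(3.732, 3.751, 5.864)
t=3.000: state=(3.870, 3.973, 5.743)
t=3.200: state=(4.079, 4.167, 5.927)
t=3.400: state=(4.172, 4.172, 6.198)
t=3.600: state=(4.094, 4.028, 6.300)
t=3.800: state=(3.959, 3.903, 6.191)
t=4.000: state=(3.897, 3.894, 6.024)
t=4.200: state=(3.938, 3.976, 5.951)
t=4.400: state=(4.021, 4.059, 6.008)
t=4.480: state=(4.048, 4.075, 6.051)
largest grid value and its neighbours: y(0.840)=5.27423, y(0.845)=5.27513, y(0.850)=5.27485
parabola through these three points peaks at t≈0.846 with y≈5.27517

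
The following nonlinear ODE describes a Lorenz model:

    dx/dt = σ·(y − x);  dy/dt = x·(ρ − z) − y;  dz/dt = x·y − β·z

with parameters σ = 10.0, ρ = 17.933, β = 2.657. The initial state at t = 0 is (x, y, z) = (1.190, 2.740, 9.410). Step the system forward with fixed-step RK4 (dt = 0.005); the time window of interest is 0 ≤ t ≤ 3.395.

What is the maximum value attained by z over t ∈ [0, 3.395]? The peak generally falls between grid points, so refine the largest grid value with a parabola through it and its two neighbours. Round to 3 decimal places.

t=0.000: state=(1.190, 2.740, 9.410)
step 1 (dt=0.005): k1=(15.500, 7.402, -21.742), k2=(15.298, 7.781, -21.468), k3=(15.312, 7.775, -21.470), k4=(15.123, 8.152, -21.198); state += dt/6·(k1+2k2+2k3+k4)
t=0.005: state=(1.267, 2.779, 9.303)
t=0.010: state=(1.341, 2.822, 9.198)
t=0.015: state=(1.415, 2.868, 9.096)
continuing one RK4 step at a time; state shown every 40 steps (Δt=0.2):
t=0.200: state=(4.695, 7.341, 7.847)
t=0.400: state=(11.085, 12.656, 19.833)
t=0.600: state=(5.613, 1.654, 21.198)
t=0.800: state=(1.860, 1.592, 13.020)
t=1.000: state=(2.967, 4.332, 8.661)
t=1.200: state=(7.944, 11.391, 12.053)
t=1.400: state=(9.684, 6.398, 23.882)
t=1.600: state=(3.146, 1.507, 16.711)
t=1.800: state=(2.571, 3.277, 10.682)
t=2.000: state=(5.880, 8.595, 10.128)
t=2.200: state=(10.536, 10.341, 21.397)
t=2.400: state=(5.011, 2.229, 19.441)
t=2.600: state=(2.795, 3.004, 12.604)
t=2.800: state=(5.079, 7.190, 10.398)
t=3.000: state=(9.878, 11.130, 18.697)
t=3.200: state=(6.426, 3.414, 20.713)
t=3.395: state=(3.291, 3.073, 14.136)
largest grid value and its neighbours: z(0.490)=24.47285, z(0.495)=24.49100, z(0.500)=24.48502
parabola through these three points peaks at t≈0.496 with z≈24.49176

max z = 24.492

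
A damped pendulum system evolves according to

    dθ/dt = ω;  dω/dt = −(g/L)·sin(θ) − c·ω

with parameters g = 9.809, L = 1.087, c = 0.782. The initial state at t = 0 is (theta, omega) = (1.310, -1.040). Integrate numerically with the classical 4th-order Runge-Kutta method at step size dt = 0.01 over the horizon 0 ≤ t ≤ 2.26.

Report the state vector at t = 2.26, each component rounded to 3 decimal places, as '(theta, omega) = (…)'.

(theta, omega) = (0.508, -0.592)

t=0.000: state=(1.310, -1.040)
step 1 (dt=0.01): k1=(-1.040, -7.905), k2=(-1.080, -7.862), k3=(-1.079, -7.862), k4=(-1.119, -7.818); state += dt/6·(k1+2k2+2k3+k4)
t=0.010: state=(1.299, -1.119)
t=0.020: state=(1.288, -1.196)
t=0.030: state=(1.275, -1.273)
continuing one RK4 step at a time; state shown every 10 steps (Δt=0.1):
t=0.100: state=(1.168, -1.783)
t=0.200: state=(0.957, -2.408)
t=0.300: state=(0.692, -2.863)
t=0.400: state=(0.392, -3.094)
t=0.500: state=(0.082, -3.062)
t=0.600: state=(-0.212, -2.772)
t=0.700: state=(-0.465, -2.272)
t=0.800: state=(-0.661, -1.633)
t=0.900: state=(-0.790, -0.930)
t=1.000: state=(-0.847, -0.223)
t=1.100: state=(-0.836, 0.444)
t=1.200: state=(-0.761, 1.035)
t=1.300: state=(-0.632, 1.516)
t=1.400: state=(-0.463, 1.854)
t=1.500: state=(-0.267, 2.024)
t=1.600: state=(-0.064, 2.014)
t=1.700: state=(0.130, 1.831)
t=1.800: state=(0.298, 1.506)
t=1.900: state=(0.428, 1.082)
t=2.000: state=(0.512, 0.604)
t=2.100: state=(0.548, 0.116)
t=2.200: state=(0.536, -0.343)
t=2.260: state=(0.508, -0.592)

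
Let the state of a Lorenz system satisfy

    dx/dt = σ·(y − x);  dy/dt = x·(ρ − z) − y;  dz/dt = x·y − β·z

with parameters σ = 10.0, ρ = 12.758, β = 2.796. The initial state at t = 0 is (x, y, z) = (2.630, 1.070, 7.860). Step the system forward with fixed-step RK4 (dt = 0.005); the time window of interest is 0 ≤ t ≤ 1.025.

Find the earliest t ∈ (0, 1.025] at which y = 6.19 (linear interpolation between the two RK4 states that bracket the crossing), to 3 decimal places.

t=0.000: state=(2.630, 1.070, 7.860)
step 1 (dt=0.005): k1=(-15.600, 11.812, -19.162), k2=(-14.915, 11.715, -18.994), k3=(-14.934, 11.723, -18.994), k4=(-14.267, 11.630, -18.827); state += dt/6·(k1+2k2+2k3+k4)
t=0.005: state=(2.555, 1.129, 7.765)
t=0.010: state=(2.487, 1.186, 7.672)
t=0.015: state=(2.425, 1.243, 7.580)
continuing one RK4 step at a time; state shown every 10 steps (Δt=0.05):
t=0.050: state=(2.137, 1.626, 6.982)
t=0.100: state=(2.050, 2.167, 6.254)
t=0.150: state=(2.221, 2.765, 5.682)
t=0.200: state=(2.583, 3.480, 5.290)
t=0.250: state=(3.117, 4.359, 5.121)
t=0.300: state=(3.828, 5.429, 5.247)
t=0.330: state=(4.341, 6.160, 5.506)
next step: t=0.335: state=(4.433, 6.288, 5.565) — y has crossed 6.19
linear interpolation between t=0.330 (6.16024) and t=0.335 (6.28754) → t≈0.331

t = 0.331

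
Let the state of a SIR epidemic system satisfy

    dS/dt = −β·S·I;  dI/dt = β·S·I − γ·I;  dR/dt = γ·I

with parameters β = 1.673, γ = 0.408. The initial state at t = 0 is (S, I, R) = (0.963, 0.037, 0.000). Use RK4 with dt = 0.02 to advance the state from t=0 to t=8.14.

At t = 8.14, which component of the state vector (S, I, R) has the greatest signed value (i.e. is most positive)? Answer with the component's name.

t=0.000: state=(0.963, 0.037, 0.000)
step 1 (dt=0.02): k1=(-0.060, 0.045, 0.015), k2=(-0.060, 0.045, 0.015), k3=(-0.060, 0.045, 0.015), k4=(-0.061, 0.046, 0.015); state += dt/6·(k1+2k2+2k3+k4)
t=0.020: state=(0.962, 0.038, 0.000)
t=0.040: state=(0.961, 0.039, 0.001)
t=0.060: state=(0.959, 0.040, 0.001)
continuing one RK4 step at a time; state shown every 25 steps (Δt=0.5):
t=0.500: state=(0.923, 0.067, 0.010)
t=1.000: state=(0.857, 0.114, 0.028)
t=1.500: state=(0.758, 0.184, 0.058)
t=2.000: state=(0.628, 0.268, 0.104)
t=2.500: state=(0.484, 0.348, 0.168)
t=3.000: state=(0.353, 0.402, 0.245)
t=3.500: state=(0.250, 0.421, 0.329)
t=4.000: state=(0.176, 0.410, 0.414)
t=4.500: state=(0.127, 0.379, 0.495)
t=5.000: state=(0.094, 0.338, 0.568)
t=5.500: state=(0.072, 0.295, 0.633)
t=6.000: state=(0.057, 0.254, 0.689)
t=6.500: state=(0.047, 0.216, 0.737)
t=7.000: state=(0.040, 0.183, 0.777)
t=7.500: state=(0.035, 0.154, 0.812)
t=8.000: state=(0.031, 0.129, 0.840)
t=8.140: state=(0.030, 0.123, 0.848)
compare at T: S=0.030, I=0.123, R=0.848

largest component: R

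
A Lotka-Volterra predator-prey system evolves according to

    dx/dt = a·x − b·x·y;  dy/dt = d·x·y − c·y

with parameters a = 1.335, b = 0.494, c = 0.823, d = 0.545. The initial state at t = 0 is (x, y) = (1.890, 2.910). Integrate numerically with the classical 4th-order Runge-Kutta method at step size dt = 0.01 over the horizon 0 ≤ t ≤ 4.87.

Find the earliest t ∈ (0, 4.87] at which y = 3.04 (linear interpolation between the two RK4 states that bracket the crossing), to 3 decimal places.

t = 0.227

t=0.000: state=(1.890, 2.910)
step 1 (dt=0.01): k1=(-0.194, 0.603), k2=(-0.197, 0.602), k3=(-0.197, 0.602), k4=(-0.199, 0.601); state += dt/6·(k1+2k2+2k3+k4)
t=0.010: state=(1.888, 2.916)
t=0.020: state=(1.886, 2.922)
t=0.030: state=(1.884, 2.928)
continuing one RK4 step at a time; state shown every 20 steps (Δt=0.2):
t=0.200: state=(1.841, 3.025)
t=0.220: state=(1.835, 3.036)
next step: t=0.230: state=(1.832, 3.042) — y has crossed 3.04
linear interpolation between t=0.220 (3.03631) and t=0.230 (3.04167) → t≈0.227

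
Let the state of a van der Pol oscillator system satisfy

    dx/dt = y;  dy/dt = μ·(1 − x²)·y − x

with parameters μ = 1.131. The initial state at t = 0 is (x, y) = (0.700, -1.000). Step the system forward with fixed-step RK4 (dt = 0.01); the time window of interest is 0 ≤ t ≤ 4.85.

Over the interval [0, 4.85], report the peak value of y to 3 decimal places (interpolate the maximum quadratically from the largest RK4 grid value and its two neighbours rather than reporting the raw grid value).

max y = 2.805

t=0.000: state=(0.700, -1.000)
step 1 (dt=0.01): k1=(-1.000, -1.277), k2=(-1.006, -1.283), k3=(-1.006, -1.283), k4=(-1.013, -1.290); state += dt/6·(k1+2k2+2k3+k4)
t=0.010: state=(0.690, -1.013)
t=0.020: state=(0.680, -1.026)
t=0.030: state=(0.669, -1.039)
continuing one RK4 step at a time; state shown every 20 steps (Δt=0.2):
t=0.200: state=(0.472, -1.286)
t=0.400: state=(0.181, -1.645)
t=0.600: state=(-0.189, -2.059)
t=0.800: state=(-0.638, -2.390)
t=1.000: state=(-1.119, -2.327)
t=1.200: state=(-1.530, -1.703)
t=1.400: state=(-1.786, -0.862)
t=1.600: state=(-1.889, -0.215)
t=1.800: state=(-1.890, 0.167)
t=2.000: state=(-1.833, 0.382)
t=2.200: state=(-1.742, 0.515)
t=2.400: state=(-1.629, 0.616)
t=2.600: state=(-1.496, 0.712)
t=2.800: state=(-1.343, 0.820)
t=3.000: state=(-1.166, 0.956)
t=3.200: state=(-0.958, 1.138)
t=3.400: state=(-0.706, 1.391)
t=3.600: state=(-0.395, 1.746)
t=3.800: state=(-0.001, 2.209)
t=4.000: state=(0.490, 2.672)
t=4.200: state=(1.043, 2.761)
t=4.400: state=(1.543, 2.110)
t=4.600: state=(1.861, 1.079)
t=4.800: state=(1.992, 0.291)
t=4.850: state=(2.003, 0.153)
largest grid value and its neighbours: y(4.120)=2.80363, y(4.130)=2.80494, y(4.140)=2.80447
parabola through these three points peaks at t≈4.132 with y≈2.80499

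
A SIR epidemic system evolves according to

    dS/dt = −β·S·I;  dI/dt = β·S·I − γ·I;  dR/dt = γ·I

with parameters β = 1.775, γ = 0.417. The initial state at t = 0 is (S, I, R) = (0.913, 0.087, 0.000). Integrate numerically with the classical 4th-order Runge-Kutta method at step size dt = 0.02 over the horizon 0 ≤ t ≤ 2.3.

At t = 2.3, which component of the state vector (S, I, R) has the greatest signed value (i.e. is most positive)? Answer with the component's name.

largest component: I

t=0.000: state=(0.913, 0.087, 0.000)
step 1 (dt=0.02): k1=(-0.141, 0.105, 0.036), k2=(-0.142, 0.106, 0.037), k3=(-0.142, 0.106, 0.037), k4=(-0.144, 0.107, 0.037); state += dt/6·(k1+2k2+2k3+k4)
t=0.020: state=(0.910, 0.089, 0.001)
t=0.040: state=(0.907, 0.091, 0.001)
t=0.060: state=(0.904, 0.093, 0.002)
continuing one RK4 step at a time; state shown every 5 steps (Δt=0.1):
t=0.100: state=(0.898, 0.098, 0.004)
t=0.200: state=(0.882, 0.110, 0.008)
t=0.300: state=(0.864, 0.123, 0.013)
t=0.400: state=(0.844, 0.138, 0.018)
t=0.500: state=(0.822, 0.153, 0.025)
t=0.600: state=(0.799, 0.169, 0.031)
t=0.700: state=(0.774, 0.187, 0.039)
t=0.800: state=(0.748, 0.205, 0.047)
t=0.900: state=(0.720, 0.224, 0.056)
t=1.000: state=(0.691, 0.244, 0.066)
t=1.100: state=(0.660, 0.264, 0.076)
t=1.200: state=(0.629, 0.284, 0.088)
t=1.300: state=(0.597, 0.303, 0.100)
t=1.400: state=(0.565, 0.322, 0.113)
t=1.500: state=(0.532, 0.341, 0.127)
t=1.600: state=(0.500, 0.358, 0.141)
t=1.700: state=(0.469, 0.375, 0.157)
t=1.800: state=(0.438, 0.389, 0.172)
t=1.900: state=(0.408, 0.403, 0.189)
t=2.000: state=(0.380, 0.414, 0.206)
t=2.100: state=(0.353, 0.424, 0.224)
t=2.200: state=(0.327, 0.432, 0.241)
t=2.300: state=(0.303, 0.438, 0.259)
compare at T: S=0.303, I=0.438, R=0.259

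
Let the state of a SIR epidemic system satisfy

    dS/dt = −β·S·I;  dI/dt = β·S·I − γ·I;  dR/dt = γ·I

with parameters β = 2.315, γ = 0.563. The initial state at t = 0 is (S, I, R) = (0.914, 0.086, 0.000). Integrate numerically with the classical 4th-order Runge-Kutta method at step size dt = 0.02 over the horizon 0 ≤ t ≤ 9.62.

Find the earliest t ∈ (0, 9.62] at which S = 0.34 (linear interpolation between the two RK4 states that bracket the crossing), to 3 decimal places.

t = 1.671

t=0.000: state=(0.914, 0.086, 0.000)
step 1 (dt=0.02): k1=(-0.182, 0.134, 0.048), k2=(-0.184, 0.135, 0.049), k3=(-0.184, 0.135, 0.049), k4=(-0.187, 0.137, 0.050); state += dt/6·(k1+2k2+2k3+k4)
t=0.020: state=(0.910, 0.089, 0.001)
t=0.040: state=(0.907, 0.091, 0.002)
t=0.060: state=(0.903, 0.094, 0.003)
continuing one RK4 step at a time; state shown every 25 steps (Δt=0.5):
t=0.500: state=(0.789, 0.175, 0.036)
t=1.000: state=(0.601, 0.297, 0.102)
t=1.500: state=(0.400, 0.399, 0.201)
t=1.660: state=(0.344, 0.418, 0.238)
next step: t=1.680: state=(0.337, 0.420, 0.243) — S has crossed 0.34
linear interpolation between t=1.660 (0.34372) and t=1.680 (0.33711) → t≈1.671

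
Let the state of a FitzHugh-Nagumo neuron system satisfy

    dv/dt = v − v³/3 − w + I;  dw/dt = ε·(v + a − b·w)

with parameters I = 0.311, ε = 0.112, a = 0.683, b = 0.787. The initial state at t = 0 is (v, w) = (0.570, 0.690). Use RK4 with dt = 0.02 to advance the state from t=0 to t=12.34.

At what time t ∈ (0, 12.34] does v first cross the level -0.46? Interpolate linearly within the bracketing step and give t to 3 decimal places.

t = 6.886

t=0.000: state=(0.570, 0.690)
step 1 (dt=0.02): k1=(0.129, 0.080), k2=(0.129, 0.080), k3=(0.129, 0.080), k4=(0.129, 0.080); state += dt/6·(k1+2k2+2k3+k4)
t=0.020: state=(0.573, 0.692)
t=0.040: state=(0.575, 0.693)
t=0.060: state=(0.578, 0.695)
continuing one RK4 step at a time; state shown every 25 steps (Δt=0.5):
t=0.500: state=(0.635, 0.731)
t=1.000: state=(0.699, 0.773)
t=1.500: state=(0.756, 0.817)
t=2.000: state=(0.803, 0.862)
t=2.500: state=(0.834, 0.907)
t=3.000: state=(0.846, 0.952)
t=3.500: state=(0.837, 0.994)
t=4.000: state=(0.804, 1.034)
t=4.500: state=(0.743, 1.069)
t=5.000: state=(0.649, 1.099)
t=5.500: state=(0.507, 1.121)
t=6.000: state=(0.290, 1.132)
t=6.500: state=(-0.056, 1.128)
t=6.880: state=(-0.452, 1.109)
next step: t=6.900: state=(-0.477, 1.108) — v has crossed -0.46
linear interpolation between t=6.880 (-0.45249) and t=6.900 (-0.47706) → t≈6.886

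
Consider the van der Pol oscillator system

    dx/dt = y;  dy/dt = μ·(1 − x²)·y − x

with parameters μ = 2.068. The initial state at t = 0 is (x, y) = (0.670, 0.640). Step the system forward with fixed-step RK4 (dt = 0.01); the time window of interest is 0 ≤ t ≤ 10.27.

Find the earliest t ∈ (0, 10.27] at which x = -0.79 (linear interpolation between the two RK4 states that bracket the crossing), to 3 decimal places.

t = 2.464

t=0.000: state=(0.670, 0.640)
step 1 (dt=0.01): k1=(0.640, 0.059), k2=(0.640, 0.051), k3=(0.640, 0.051), k4=(0.641, 0.042); state += dt/6·(k1+2k2+2k3+k4)
t=0.010: state=(0.676, 0.641)
t=0.020: state=(0.683, 0.641)
t=0.030: state=(0.689, 0.641)
continuing one RK4 step at a time; state shown every 50 steps (Δt=0.5):
t=0.500: state=(0.957, 0.425)
t=1.000: state=(1.044, -0.086)
t=1.500: state=(0.874, -0.603)
t=2.000: state=(0.378, -1.539)
t=2.460: state=(-0.775, -3.511)
next step: t=2.470: state=(-0.811, -3.530) — x has crossed -0.79
linear interpolation between t=2.460 (-0.77549) and t=2.470 (-0.81070) → t≈2.464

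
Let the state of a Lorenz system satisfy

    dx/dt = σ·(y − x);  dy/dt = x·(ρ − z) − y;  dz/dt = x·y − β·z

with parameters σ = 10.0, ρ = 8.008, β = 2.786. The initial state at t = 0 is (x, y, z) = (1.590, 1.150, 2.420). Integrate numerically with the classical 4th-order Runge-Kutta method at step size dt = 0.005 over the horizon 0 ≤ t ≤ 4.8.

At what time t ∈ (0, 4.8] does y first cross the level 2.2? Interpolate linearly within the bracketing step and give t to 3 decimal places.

t = 0.140

t=0.000: state=(1.590, 1.150, 2.420)
step 1 (dt=0.005): k1=(-4.400, 7.735, -4.914), k2=(-4.097, 7.674, -4.862), k3=(-4.106, 7.678, -4.861), k4=(-3.811, 7.620, -4.809); state += dt/6·(k1+2k2+2k3+k4)
t=0.005: state=(1.569, 1.188, 2.396)
t=0.010: state=(1.552, 1.226, 2.372)
t=0.015: state=(1.537, 1.264, 2.349)
t=0.140: state=(1.736, 2.199, 1.949)
next step: t=0.145: state=(1.759, 2.241, 1.942) — y has crossed 2.2
linear interpolation between t=0.140 (2.19944) and t=0.145 (2.24131) → t≈0.140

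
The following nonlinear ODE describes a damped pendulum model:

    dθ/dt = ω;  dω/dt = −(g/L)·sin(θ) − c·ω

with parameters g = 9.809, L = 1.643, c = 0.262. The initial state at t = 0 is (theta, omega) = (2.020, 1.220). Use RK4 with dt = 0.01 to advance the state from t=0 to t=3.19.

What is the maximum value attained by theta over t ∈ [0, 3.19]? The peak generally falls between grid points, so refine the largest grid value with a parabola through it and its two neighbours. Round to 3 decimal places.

max theta = 2.158

t=0.000: state=(2.020, 1.220)
step 1 (dt=0.01): k1=(1.220, -5.698), k2=(1.192, -5.674), k3=(1.192, -5.675), k4=(1.163, -5.651); state += dt/6·(k1+2k2+2k3+k4)
t=0.010: state=(2.032, 1.163)
t=0.020: state=(2.043, 1.107)
t=0.030: state=(2.054, 1.051)
continuing one RK4 step at a time; state shown every 20 steps (Δt=0.2):
t=0.200: state=(2.156, 0.158)
t=0.400: state=(2.088, -0.831)
t=0.600: state=(1.820, -1.857)
t=0.800: state=(1.342, -2.914)
t=1.000: state=(0.670, -3.736)
t=1.200: state=(-0.105, -3.860)
t=1.400: state=(-0.817, -3.141)
t=1.600: state=(-1.330, -1.958)
t=1.800: state=(-1.596, -0.702)
t=2.000: state=(-1.615, 0.495)
t=2.200: state=(-1.402, 1.630)
t=2.400: state=(-0.973, 2.623)
t=2.600: state=(-0.379, 3.213)
t=2.800: state=(0.265, 3.109)
t=3.000: state=(0.819, 2.342)
t=3.190: state=(1.167, 1.295)
largest grid value and its neighbours: theta(0.220)=2.15767, theta(0.230)=2.15800, theta(0.240)=2.15783
parabola through these three points peaks at t≈0.232 with theta≈2.15800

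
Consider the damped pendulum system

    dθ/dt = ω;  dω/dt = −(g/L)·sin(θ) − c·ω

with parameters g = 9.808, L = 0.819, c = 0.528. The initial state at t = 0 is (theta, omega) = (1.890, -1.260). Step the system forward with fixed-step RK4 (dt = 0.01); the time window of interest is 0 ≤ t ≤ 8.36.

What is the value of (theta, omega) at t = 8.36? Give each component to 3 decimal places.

(theta, omega) = (-0.157, -0.327)

t=0.000: state=(1.890, -1.260)
step 1 (dt=0.01): k1=(-1.260, -10.705), k2=(-1.314, -10.701), k3=(-1.314, -10.702), k4=(-1.367, -10.697); state += dt/6·(k1+2k2+2k3+k4)
t=0.010: state=(1.877, -1.367)
t=0.020: state=(1.863, -1.474)
t=0.030: state=(1.847, -1.581)
continuing one RK4 step at a time; state shown every 50 steps (Δt=0.5):
t=0.500: state=(0.075, -5.027)
t=1.000: state=(-1.387, -0.062)
t=1.500: state=(-0.191, 3.914)
t=2.000: state=(1.039, 0.130)
t=2.500: state=(0.077, -3.047)
t=3.000: state=(-0.794, 0.206)
t=3.500: state=(0.062, 2.319)
t=4.000: state=(0.594, -0.558)
t=4.500: state=(-0.167, -1.668)
t=5.000: state=(-0.418, 0.789)
t=5.500: state=(0.223, 1.099)
t=6.000: state=(0.267, -0.871)
t=6.500: state=(-0.236, -0.631)
t=7.000: state=(-0.146, 0.829)
t=7.500: state=(0.218, 0.273)
t=8.000: state=(0.055, -0.709)
t=8.360: state=(-0.157, -0.327)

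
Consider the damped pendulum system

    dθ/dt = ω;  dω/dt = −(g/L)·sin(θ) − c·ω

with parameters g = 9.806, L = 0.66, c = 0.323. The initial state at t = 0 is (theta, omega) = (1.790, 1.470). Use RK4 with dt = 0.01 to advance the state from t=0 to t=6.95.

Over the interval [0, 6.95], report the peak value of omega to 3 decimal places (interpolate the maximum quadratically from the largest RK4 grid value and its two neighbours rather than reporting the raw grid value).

max omega = 4.999

t=0.000: state=(1.790, 1.470)
step 1 (dt=0.01): k1=(1.470, -14.977), k2=(1.395, -14.929), k3=(1.395, -14.930), k4=(1.321, -14.882); state += dt/6·(k1+2k2+2k3+k4)
t=0.010: state=(1.804, 1.321)
t=0.020: state=(1.816, 1.172)
t=0.030: state=(1.827, 1.025)
continuing one RK4 step at a time; state shown every 25 steps (Δt=0.25):
t=0.250: state=(1.707, -2.097)
t=0.500: state=(0.764, -5.240)
t=0.750: state=(-0.622, -5.018)
t=1.000: state=(-1.462, -1.509)
t=1.250: state=(-1.373, 2.163)
t=1.500: state=(-0.454, 4.822)
t=1.750: state=(0.723, 3.903)
t=2.000: state=(1.289, 0.493)
t=2.250: state=(0.978, -2.858)
t=2.500: state=(0.011, -4.339)
t=2.750: state=(-0.888, -2.390)
t=3.000: state=(-1.078, 0.891)
t=3.250: state=(-0.502, 3.440)
t=3.500: state=(0.410, 3.298)
t=3.750: state=(0.935, 0.686)
t=4.000: state=(0.738, -2.145)
t=4.250: state=(0.002, -3.303)
t=4.500: state=(-0.678, -1.763)
t=4.750: state=(-0.787, 0.905)
t=5.000: state=(-0.293, 2.758)
t=5.250: state=(0.394, 2.318)
t=5.500: state=(0.716, 0.122)
t=5.750: state=(0.463, -1.990)
t=6.000: state=(-0.136, -2.425)
t=6.250: state=(-0.579, -0.882)
t=6.500: state=(-0.532, 1.199)
t=6.750: state=(-0.069, 2.216)
t=6.950: state=(0.338, 1.662)
largest grid value and its neighbours: omega(1.560)=4.99531, omega(1.570)=4.99892, omega(1.580)=4.99515
parabola through these three points peaks at t≈1.570 with omega≈4.99892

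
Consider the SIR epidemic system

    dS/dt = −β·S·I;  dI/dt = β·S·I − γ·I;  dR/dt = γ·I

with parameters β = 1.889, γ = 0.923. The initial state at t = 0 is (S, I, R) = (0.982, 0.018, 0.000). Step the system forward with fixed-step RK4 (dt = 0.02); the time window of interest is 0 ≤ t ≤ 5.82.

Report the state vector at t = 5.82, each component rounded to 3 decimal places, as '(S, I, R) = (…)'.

t=0.000: state=(0.982, 0.018, 0.000)
step 1 (dt=0.02): k1=(-0.033, 0.017, 0.017), k2=(-0.034, 0.017, 0.017), k3=(-0.034, 0.017, 0.017), k4=(-0.034, 0.017, 0.017); state += dt/6·(k1+2k2+2k3+k4)
t=0.020: state=(0.981, 0.018, 0.000)
t=0.040: state=(0.981, 0.019, 0.001)
t=0.060: state=(0.980, 0.019, 0.001)
continuing one RK4 step at a time; state shown every 10 steps (Δt=0.2):
t=0.200: state=(0.975, 0.022, 0.004)
t=0.400: state=(0.966, 0.026, 0.008)
t=0.600: state=(0.956, 0.031, 0.013)
t=0.800: state=(0.943, 0.037, 0.020)
t=1.000: state=(0.929, 0.044, 0.027)
t=1.200: state=(0.913, 0.052, 0.036)
t=1.400: state=(0.894, 0.060, 0.046)
t=1.600: state=(0.872, 0.070, 0.058)
t=1.800: state=(0.847, 0.081, 0.072)
t=2.000: state=(0.820, 0.092, 0.088)
t=2.200: state=(0.791, 0.103, 0.106)
t=2.400: state=(0.759, 0.115, 0.126)
t=2.600: state=(0.725, 0.127, 0.148)
t=2.800: state=(0.689, 0.138, 0.173)
t=3.000: state=(0.653, 0.148, 0.199)
t=3.200: state=(0.617, 0.156, 0.227)
t=3.400: state=(0.581, 0.163, 0.257)
t=3.600: state=(0.546, 0.167, 0.287)
t=3.800: state=(0.512, 0.170, 0.318)
t=4.000: state=(0.480, 0.170, 0.350)
t=4.200: state=(0.450, 0.169, 0.381)
t=4.400: state=(0.423, 0.165, 0.412)
t=4.600: state=(0.397, 0.161, 0.442)
t=4.800: state=(0.374, 0.154, 0.471)
t=5.000: state=(0.354, 0.147, 0.499)
t=5.200: state=(0.335, 0.140, 0.525)
t=5.400: state=(0.318, 0.131, 0.550)
t=5.600: state=(0.303, 0.123, 0.574)
t=5.800: state=(0.290, 0.114, 0.596)
t=5.820: state=(0.289, 0.113, 0.598)

(S, I, R) = (0.289, 0.113, 0.598)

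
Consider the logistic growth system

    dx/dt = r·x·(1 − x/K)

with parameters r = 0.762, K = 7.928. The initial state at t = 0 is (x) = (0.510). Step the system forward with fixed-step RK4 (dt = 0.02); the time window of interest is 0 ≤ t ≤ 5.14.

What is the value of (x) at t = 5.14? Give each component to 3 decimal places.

t=0.000: state=(0.510)
step 1 (dt=0.02): k1=(0.364), k2=(0.366), k3=(0.366), k4=(0.368); state += dt/6·(k1+2k2+2k3+k4)
t=0.020: state=(0.517)
t=0.040: state=(0.525)
t=0.060: state=(0.532)
continuing one RK4 step at a time; state shown every 10 steps (Δt=0.2):
t=0.200: state=(0.588)
t=0.400: state=(0.676)
t=0.600: state=(0.777)
t=0.800: state=(0.890)
t=1.000: state=(1.018)
t=1.200: state=(1.161)
t=1.400: state=(1.320)
t=1.600: state=(1.497)
t=1.800: state=(1.690)
t=2.000: state=(1.902)
t=2.200: state=(2.131)
t=2.400: state=(2.376)
t=2.600: state=(2.638)
t=2.800: state=(2.912)
t=3.000: state=(3.198)
t=3.200: state=(3.493)
t=3.400: state=(3.793)
t=3.600: state=(4.095)
t=3.800: state=(4.395)
t=4.000: state=(4.691)
t=4.200: state=(4.978)
t=4.400: state=(5.254)
t=4.600: state=(5.517)
t=4.800: state=(5.765)
t=5.000: state=(5.996)
t=5.140: state=(6.148)

(x) = (6.148)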